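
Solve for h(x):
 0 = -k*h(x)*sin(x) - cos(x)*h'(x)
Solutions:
 h(x) = C1*exp(k*log(cos(x)))


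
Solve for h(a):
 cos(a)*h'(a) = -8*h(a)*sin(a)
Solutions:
 h(a) = C1*cos(a)^8


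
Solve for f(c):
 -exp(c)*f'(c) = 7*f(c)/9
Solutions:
 f(c) = C1*exp(7*exp(-c)/9)


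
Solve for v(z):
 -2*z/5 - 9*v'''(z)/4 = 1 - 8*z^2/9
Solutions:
 v(z) = C1 + C2*z + C3*z^2 + 8*z^5/1215 - z^4/135 - 2*z^3/27


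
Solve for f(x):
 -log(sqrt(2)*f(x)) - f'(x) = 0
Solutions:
 2*Integral(1/(2*log(_y) + log(2)), (_y, f(x))) = C1 - x


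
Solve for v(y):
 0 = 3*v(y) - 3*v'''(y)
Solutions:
 v(y) = C3*exp(y) + (C1*sin(sqrt(3)*y/2) + C2*cos(sqrt(3)*y/2))*exp(-y/2)


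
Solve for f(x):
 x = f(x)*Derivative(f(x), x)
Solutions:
 f(x) = -sqrt(C1 + x^2)
 f(x) = sqrt(C1 + x^2)


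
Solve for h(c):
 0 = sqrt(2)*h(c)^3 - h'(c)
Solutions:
 h(c) = -sqrt(2)*sqrt(-1/(C1 + sqrt(2)*c))/2
 h(c) = sqrt(2)*sqrt(-1/(C1 + sqrt(2)*c))/2


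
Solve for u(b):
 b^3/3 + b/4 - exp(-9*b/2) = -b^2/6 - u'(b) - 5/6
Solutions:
 u(b) = C1 - b^4/12 - b^3/18 - b^2/8 - 5*b/6 - 2*exp(-9*b/2)/9


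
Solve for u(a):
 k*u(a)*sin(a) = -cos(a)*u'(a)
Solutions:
 u(a) = C1*exp(k*log(cos(a)))


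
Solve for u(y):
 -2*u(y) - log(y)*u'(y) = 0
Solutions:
 u(y) = C1*exp(-2*li(y))


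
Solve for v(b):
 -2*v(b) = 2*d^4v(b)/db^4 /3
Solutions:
 v(b) = (C1*sin(sqrt(2)*3^(1/4)*b/2) + C2*cos(sqrt(2)*3^(1/4)*b/2))*exp(-sqrt(2)*3^(1/4)*b/2) + (C3*sin(sqrt(2)*3^(1/4)*b/2) + C4*cos(sqrt(2)*3^(1/4)*b/2))*exp(sqrt(2)*3^(1/4)*b/2)


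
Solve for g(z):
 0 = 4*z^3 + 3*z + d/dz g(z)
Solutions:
 g(z) = C1 - z^4 - 3*z^2/2


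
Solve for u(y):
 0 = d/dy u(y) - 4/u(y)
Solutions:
 u(y) = -sqrt(C1 + 8*y)
 u(y) = sqrt(C1 + 8*y)


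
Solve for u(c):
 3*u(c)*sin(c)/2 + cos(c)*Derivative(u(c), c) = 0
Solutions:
 u(c) = C1*cos(c)^(3/2)


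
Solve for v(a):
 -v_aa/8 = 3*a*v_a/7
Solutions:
 v(a) = C1 + C2*erf(2*sqrt(21)*a/7)


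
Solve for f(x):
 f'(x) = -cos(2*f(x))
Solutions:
 f(x) = -asin((C1 + exp(4*x))/(C1 - exp(4*x)))/2 + pi/2
 f(x) = asin((C1 + exp(4*x))/(C1 - exp(4*x)))/2


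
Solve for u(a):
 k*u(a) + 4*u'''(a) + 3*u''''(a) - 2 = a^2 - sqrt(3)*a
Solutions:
 u(a) = C1*exp(a*Piecewise((-sqrt(-2*2^(1/3)*(-k)^(1/3)/3 + 4/9)/2 - sqrt(2*2^(1/3)*(-k)^(1/3)/3 + 8/9 + 16/(27*sqrt(-2*2^(1/3)*(-k)^(1/3)/3 + 4/9)))/2 - 1/3, Eq(k, 0)), (-sqrt(2*k/(9*(k/27 + sqrt(-k^3/729 + k^2/729))^(1/3)) + 2*(k/27 + sqrt(-k^3/729 + k^2/729))^(1/3) + 4/9)/2 - sqrt(-2*k/(9*(k/27 + sqrt(-k^3/729 + k^2/729))^(1/3)) - 2*(k/27 + sqrt(-k^3/729 + k^2/729))^(1/3) + 8/9 + 16/(27*sqrt(2*k/(9*(k/27 + sqrt(-k^3/729 + k^2/729))^(1/3)) + 2*(k/27 + sqrt(-k^3/729 + k^2/729))^(1/3) + 4/9)))/2 - 1/3, True))) + C2*exp(a*Piecewise((-sqrt(-2*2^(1/3)*(-k)^(1/3)/3 + 4/9)/2 + sqrt(2*2^(1/3)*(-k)^(1/3)/3 + 8/9 + 16/(27*sqrt(-2*2^(1/3)*(-k)^(1/3)/3 + 4/9)))/2 - 1/3, Eq(k, 0)), (-sqrt(2*k/(9*(k/27 + sqrt(-k^3/729 + k^2/729))^(1/3)) + 2*(k/27 + sqrt(-k^3/729 + k^2/729))^(1/3) + 4/9)/2 + sqrt(-2*k/(9*(k/27 + sqrt(-k^3/729 + k^2/729))^(1/3)) - 2*(k/27 + sqrt(-k^3/729 + k^2/729))^(1/3) + 8/9 + 16/(27*sqrt(2*k/(9*(k/27 + sqrt(-k^3/729 + k^2/729))^(1/3)) + 2*(k/27 + sqrt(-k^3/729 + k^2/729))^(1/3) + 4/9)))/2 - 1/3, True))) + C3*exp(a*Piecewise((sqrt(-2*2^(1/3)*(-k)^(1/3)/3 + 4/9)/2 - sqrt(2*2^(1/3)*(-k)^(1/3)/3 + 8/9 - 16/(27*sqrt(-2*2^(1/3)*(-k)^(1/3)/3 + 4/9)))/2 - 1/3, Eq(k, 0)), (sqrt(2*k/(9*(k/27 + sqrt(-k^3/729 + k^2/729))^(1/3)) + 2*(k/27 + sqrt(-k^3/729 + k^2/729))^(1/3) + 4/9)/2 - sqrt(-2*k/(9*(k/27 + sqrt(-k^3/729 + k^2/729))^(1/3)) - 2*(k/27 + sqrt(-k^3/729 + k^2/729))^(1/3) + 8/9 - 16/(27*sqrt(2*k/(9*(k/27 + sqrt(-k^3/729 + k^2/729))^(1/3)) + 2*(k/27 + sqrt(-k^3/729 + k^2/729))^(1/3) + 4/9)))/2 - 1/3, True))) + C4*exp(a*Piecewise((sqrt(-2*2^(1/3)*(-k)^(1/3)/3 + 4/9)/2 + sqrt(2*2^(1/3)*(-k)^(1/3)/3 + 8/9 - 16/(27*sqrt(-2*2^(1/3)*(-k)^(1/3)/3 + 4/9)))/2 - 1/3, Eq(k, 0)), (sqrt(2*k/(9*(k/27 + sqrt(-k^3/729 + k^2/729))^(1/3)) + 2*(k/27 + sqrt(-k^3/729 + k^2/729))^(1/3) + 4/9)/2 + sqrt(-2*k/(9*(k/27 + sqrt(-k^3/729 + k^2/729))^(1/3)) - 2*(k/27 + sqrt(-k^3/729 + k^2/729))^(1/3) + 8/9 - 16/(27*sqrt(2*k/(9*(k/27 + sqrt(-k^3/729 + k^2/729))^(1/3)) + 2*(k/27 + sqrt(-k^3/729 + k^2/729))^(1/3) + 4/9)))/2 - 1/3, True))) + a^2/k - sqrt(3)*a/k + 2/k


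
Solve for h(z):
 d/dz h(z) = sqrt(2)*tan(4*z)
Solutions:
 h(z) = C1 - sqrt(2)*log(cos(4*z))/4


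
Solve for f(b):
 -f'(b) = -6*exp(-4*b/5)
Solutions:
 f(b) = C1 - 15*exp(-4*b/5)/2


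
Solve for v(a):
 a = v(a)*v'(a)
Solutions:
 v(a) = -sqrt(C1 + a^2)
 v(a) = sqrt(C1 + a^2)


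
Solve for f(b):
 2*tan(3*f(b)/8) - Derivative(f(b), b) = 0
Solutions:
 f(b) = -8*asin(C1*exp(3*b/4))/3 + 8*pi/3
 f(b) = 8*asin(C1*exp(3*b/4))/3


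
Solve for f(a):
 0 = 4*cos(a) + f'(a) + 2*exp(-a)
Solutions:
 f(a) = C1 - 4*sin(a) + 2*exp(-a)


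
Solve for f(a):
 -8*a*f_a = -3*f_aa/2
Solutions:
 f(a) = C1 + C2*erfi(2*sqrt(6)*a/3)


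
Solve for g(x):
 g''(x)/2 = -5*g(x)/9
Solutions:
 g(x) = C1*sin(sqrt(10)*x/3) + C2*cos(sqrt(10)*x/3)


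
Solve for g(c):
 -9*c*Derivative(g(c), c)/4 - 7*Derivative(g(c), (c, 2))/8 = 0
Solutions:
 g(c) = C1 + C2*erf(3*sqrt(7)*c/7)


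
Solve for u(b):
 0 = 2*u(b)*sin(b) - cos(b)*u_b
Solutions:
 u(b) = C1/cos(b)^2


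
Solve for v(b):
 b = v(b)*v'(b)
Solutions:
 v(b) = -sqrt(C1 + b^2)
 v(b) = sqrt(C1 + b^2)


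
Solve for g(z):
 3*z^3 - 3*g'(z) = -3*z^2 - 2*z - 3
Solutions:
 g(z) = C1 + z^4/4 + z^3/3 + z^2/3 + z


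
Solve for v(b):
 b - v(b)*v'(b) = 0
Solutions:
 v(b) = -sqrt(C1 + b^2)
 v(b) = sqrt(C1 + b^2)


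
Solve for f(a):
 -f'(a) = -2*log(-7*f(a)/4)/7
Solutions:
 -7*Integral(1/(log(-_y) - 2*log(2) + log(7)), (_y, f(a)))/2 = C1 - a


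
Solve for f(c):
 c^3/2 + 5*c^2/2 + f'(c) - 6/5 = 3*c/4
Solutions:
 f(c) = C1 - c^4/8 - 5*c^3/6 + 3*c^2/8 + 6*c/5


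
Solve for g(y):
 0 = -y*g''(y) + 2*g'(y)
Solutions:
 g(y) = C1 + C2*y^3


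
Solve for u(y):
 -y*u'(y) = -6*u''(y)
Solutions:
 u(y) = C1 + C2*erfi(sqrt(3)*y/6)


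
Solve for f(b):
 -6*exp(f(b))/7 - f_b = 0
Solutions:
 f(b) = log(1/(C1 + 6*b)) + log(7)


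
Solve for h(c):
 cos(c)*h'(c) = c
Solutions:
 h(c) = C1 + Integral(c/cos(c), c)


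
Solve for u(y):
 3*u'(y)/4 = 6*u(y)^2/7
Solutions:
 u(y) = -7/(C1 + 8*y)


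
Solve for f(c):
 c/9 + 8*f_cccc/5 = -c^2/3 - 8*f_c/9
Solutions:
 f(c) = C1 + C4*exp(-15^(1/3)*c/3) - c^3/8 - c^2/16 + (C2*sin(3^(5/6)*5^(1/3)*c/6) + C3*cos(3^(5/6)*5^(1/3)*c/6))*exp(15^(1/3)*c/6)


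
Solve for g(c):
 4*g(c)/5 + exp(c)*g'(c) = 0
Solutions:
 g(c) = C1*exp(4*exp(-c)/5)


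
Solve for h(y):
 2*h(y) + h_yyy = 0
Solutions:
 h(y) = C3*exp(-2^(1/3)*y) + (C1*sin(2^(1/3)*sqrt(3)*y/2) + C2*cos(2^(1/3)*sqrt(3)*y/2))*exp(2^(1/3)*y/2)


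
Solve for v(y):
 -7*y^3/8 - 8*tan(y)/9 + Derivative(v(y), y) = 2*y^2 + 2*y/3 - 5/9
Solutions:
 v(y) = C1 + 7*y^4/32 + 2*y^3/3 + y^2/3 - 5*y/9 - 8*log(cos(y))/9


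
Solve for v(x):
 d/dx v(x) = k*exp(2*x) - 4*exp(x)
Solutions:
 v(x) = C1 + k*exp(2*x)/2 - 4*exp(x)


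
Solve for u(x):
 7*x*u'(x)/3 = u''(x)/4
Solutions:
 u(x) = C1 + C2*erfi(sqrt(42)*x/3)


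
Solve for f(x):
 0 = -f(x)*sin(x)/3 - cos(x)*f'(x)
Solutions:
 f(x) = C1*cos(x)^(1/3)


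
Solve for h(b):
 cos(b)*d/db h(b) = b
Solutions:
 h(b) = C1 + Integral(b/cos(b), b)


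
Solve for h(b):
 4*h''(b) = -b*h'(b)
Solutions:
 h(b) = C1 + C2*erf(sqrt(2)*b/4)


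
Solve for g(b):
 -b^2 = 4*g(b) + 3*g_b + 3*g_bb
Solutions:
 g(b) = -b^2/4 + 3*b/8 + (C1*sin(sqrt(39)*b/6) + C2*cos(sqrt(39)*b/6))*exp(-b/2) + 3/32


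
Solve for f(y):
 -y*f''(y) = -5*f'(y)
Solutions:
 f(y) = C1 + C2*y^6


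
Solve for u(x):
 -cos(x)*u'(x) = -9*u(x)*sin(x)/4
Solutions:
 u(x) = C1/cos(x)^(9/4)


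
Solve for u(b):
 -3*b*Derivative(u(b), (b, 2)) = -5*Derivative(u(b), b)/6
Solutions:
 u(b) = C1 + C2*b^(23/18)


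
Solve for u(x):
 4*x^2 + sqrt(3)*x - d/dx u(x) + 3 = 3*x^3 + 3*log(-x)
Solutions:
 u(x) = C1 - 3*x^4/4 + 4*x^3/3 + sqrt(3)*x^2/2 - 3*x*log(-x) + 6*x


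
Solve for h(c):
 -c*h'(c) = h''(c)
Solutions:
 h(c) = C1 + C2*erf(sqrt(2)*c/2)


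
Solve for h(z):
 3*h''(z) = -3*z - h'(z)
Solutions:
 h(z) = C1 + C2*exp(-z/3) - 3*z^2/2 + 9*z


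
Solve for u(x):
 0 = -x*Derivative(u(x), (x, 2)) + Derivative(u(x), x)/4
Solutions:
 u(x) = C1 + C2*x^(5/4)


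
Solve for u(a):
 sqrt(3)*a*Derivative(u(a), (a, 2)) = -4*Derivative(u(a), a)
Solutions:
 u(a) = C1 + C2*a^(1 - 4*sqrt(3)/3)


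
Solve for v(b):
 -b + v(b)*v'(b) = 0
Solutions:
 v(b) = -sqrt(C1 + b^2)
 v(b) = sqrt(C1 + b^2)


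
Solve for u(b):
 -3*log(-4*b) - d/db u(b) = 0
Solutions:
 u(b) = C1 - 3*b*log(-b) + 3*b*(1 - 2*log(2))


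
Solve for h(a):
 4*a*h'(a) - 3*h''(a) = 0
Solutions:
 h(a) = C1 + C2*erfi(sqrt(6)*a/3)


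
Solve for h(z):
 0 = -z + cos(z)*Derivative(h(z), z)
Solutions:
 h(z) = C1 + Integral(z/cos(z), z)


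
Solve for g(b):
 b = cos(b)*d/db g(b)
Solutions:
 g(b) = C1 + Integral(b/cos(b), b)


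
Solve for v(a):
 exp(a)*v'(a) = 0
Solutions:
 v(a) = C1


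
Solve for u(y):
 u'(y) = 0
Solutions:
 u(y) = C1


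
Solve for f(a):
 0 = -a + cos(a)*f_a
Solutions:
 f(a) = C1 + Integral(a/cos(a), a)


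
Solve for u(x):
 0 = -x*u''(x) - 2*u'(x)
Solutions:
 u(x) = C1 + C2/x


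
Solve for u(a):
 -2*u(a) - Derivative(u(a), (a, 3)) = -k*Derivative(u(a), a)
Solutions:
 u(a) = C1*exp(a*(-2*k/((-3^(1/3) + 3^(5/6)*I)*(sqrt(3)*sqrt(27 - k^3) + 9)^(1/3)) + 3^(1/3)*(sqrt(3)*sqrt(27 - k^3) + 9)^(1/3)/6 - 3^(5/6)*I*(sqrt(3)*sqrt(27 - k^3) + 9)^(1/3)/6)) + C2*exp(a*(2*k/((3^(1/3) + 3^(5/6)*I)*(sqrt(3)*sqrt(27 - k^3) + 9)^(1/3)) + 3^(1/3)*(sqrt(3)*sqrt(27 - k^3) + 9)^(1/3)/6 + 3^(5/6)*I*(sqrt(3)*sqrt(27 - k^3) + 9)^(1/3)/6)) + C3*exp(-3^(1/3)*a*(3^(1/3)*k/(sqrt(3)*sqrt(27 - k^3) + 9)^(1/3) + (sqrt(3)*sqrt(27 - k^3) + 9)^(1/3))/3)


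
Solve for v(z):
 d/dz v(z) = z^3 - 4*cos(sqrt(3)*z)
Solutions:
 v(z) = C1 + z^4/4 - 4*sqrt(3)*sin(sqrt(3)*z)/3


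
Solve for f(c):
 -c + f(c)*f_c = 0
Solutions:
 f(c) = -sqrt(C1 + c^2)
 f(c) = sqrt(C1 + c^2)


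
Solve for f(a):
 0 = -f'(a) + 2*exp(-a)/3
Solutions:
 f(a) = C1 - 2*exp(-a)/3


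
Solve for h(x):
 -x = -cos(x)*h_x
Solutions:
 h(x) = C1 + Integral(x/cos(x), x)


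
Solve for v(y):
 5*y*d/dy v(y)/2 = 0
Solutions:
 v(y) = C1


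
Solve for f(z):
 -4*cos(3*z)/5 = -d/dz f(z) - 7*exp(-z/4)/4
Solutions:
 f(z) = C1 + 4*sin(3*z)/15 + 7*exp(-z/4)


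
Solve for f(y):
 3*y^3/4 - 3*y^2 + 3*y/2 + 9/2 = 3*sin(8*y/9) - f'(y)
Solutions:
 f(y) = C1 - 3*y^4/16 + y^3 - 3*y^2/4 - 9*y/2 - 27*cos(8*y/9)/8


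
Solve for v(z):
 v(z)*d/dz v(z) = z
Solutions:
 v(z) = -sqrt(C1 + z^2)
 v(z) = sqrt(C1 + z^2)


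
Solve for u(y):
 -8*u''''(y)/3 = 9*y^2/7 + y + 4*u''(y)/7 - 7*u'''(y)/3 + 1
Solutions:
 u(y) = C1 + C2*y - 3*y^4/16 - 161*y^3/48 - 6041*y^2/192 + (C3*sin(sqrt(287)*y/112) + C4*cos(sqrt(287)*y/112))*exp(7*y/16)


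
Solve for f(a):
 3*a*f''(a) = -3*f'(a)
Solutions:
 f(a) = C1 + C2*log(a)


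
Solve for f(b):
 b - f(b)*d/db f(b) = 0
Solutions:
 f(b) = -sqrt(C1 + b^2)
 f(b) = sqrt(C1 + b^2)


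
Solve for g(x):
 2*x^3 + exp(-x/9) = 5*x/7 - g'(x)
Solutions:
 g(x) = C1 - x^4/2 + 5*x^2/14 + 9*exp(-x/9)


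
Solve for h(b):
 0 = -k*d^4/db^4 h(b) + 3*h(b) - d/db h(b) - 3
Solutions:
 h(b) = C1*exp(b*Piecewise((-sqrt(-(-1/k^2)^(1/3))/2 - sqrt((-1/k^2)^(1/3) + 2/(k*sqrt(-(-1/k^2)^(1/3))))/2, Eq(1/k, 0)), (-sqrt(2*(sqrt(k^(-3) + 1/(256*k^4)) + 1/(16*k^2))^(1/3) - 2/(k*(sqrt(k^(-3) + 1/(256*k^4)) + 1/(16*k^2))^(1/3)))/2 - sqrt(-2*(sqrt(k^(-3) + 1/(256*k^4)) + 1/(16*k^2))^(1/3) + 2/(k*sqrt(2*(sqrt(k^(-3) + 1/(256*k^4)) + 1/(16*k^2))^(1/3) - 2/(k*(sqrt(k^(-3) + 1/(256*k^4)) + 1/(16*k^2))^(1/3)))) + 2/(k*(sqrt(k^(-3) + 1/(256*k^4)) + 1/(16*k^2))^(1/3)))/2, True))) + C2*exp(b*Piecewise((-sqrt(-(-1/k^2)^(1/3))/2 + sqrt((-1/k^2)^(1/3) + 2/(k*sqrt(-(-1/k^2)^(1/3))))/2, Eq(1/k, 0)), (-sqrt(2*(sqrt(k^(-3) + 1/(256*k^4)) + 1/(16*k^2))^(1/3) - 2/(k*(sqrt(k^(-3) + 1/(256*k^4)) + 1/(16*k^2))^(1/3)))/2 + sqrt(-2*(sqrt(k^(-3) + 1/(256*k^4)) + 1/(16*k^2))^(1/3) + 2/(k*sqrt(2*(sqrt(k^(-3) + 1/(256*k^4)) + 1/(16*k^2))^(1/3) - 2/(k*(sqrt(k^(-3) + 1/(256*k^4)) + 1/(16*k^2))^(1/3)))) + 2/(k*(sqrt(k^(-3) + 1/(256*k^4)) + 1/(16*k^2))^(1/3)))/2, True))) + C3*exp(b*Piecewise((sqrt(-(-1/k^2)^(1/3))/2 - sqrt((-1/k^2)^(1/3) - 2/(k*sqrt(-(-1/k^2)^(1/3))))/2, Eq(1/k, 0)), (sqrt(2*(sqrt(k^(-3) + 1/(256*k^4)) + 1/(16*k^2))^(1/3) - 2/(k*(sqrt(k^(-3) + 1/(256*k^4)) + 1/(16*k^2))^(1/3)))/2 - sqrt(-2*(sqrt(k^(-3) + 1/(256*k^4)) + 1/(16*k^2))^(1/3) - 2/(k*sqrt(2*(sqrt(k^(-3) + 1/(256*k^4)) + 1/(16*k^2))^(1/3) - 2/(k*(sqrt(k^(-3) + 1/(256*k^4)) + 1/(16*k^2))^(1/3)))) + 2/(k*(sqrt(k^(-3) + 1/(256*k^4)) + 1/(16*k^2))^(1/3)))/2, True))) + C4*exp(b*Piecewise((sqrt(-(-1/k^2)^(1/3))/2 + sqrt((-1/k^2)^(1/3) - 2/(k*sqrt(-(-1/k^2)^(1/3))))/2, Eq(1/k, 0)), (sqrt(2*(sqrt(k^(-3) + 1/(256*k^4)) + 1/(16*k^2))^(1/3) - 2/(k*(sqrt(k^(-3) + 1/(256*k^4)) + 1/(16*k^2))^(1/3)))/2 + sqrt(-2*(sqrt(k^(-3) + 1/(256*k^4)) + 1/(16*k^2))^(1/3) - 2/(k*sqrt(2*(sqrt(k^(-3) + 1/(256*k^4)) + 1/(16*k^2))^(1/3) - 2/(k*(sqrt(k^(-3) + 1/(256*k^4)) + 1/(16*k^2))^(1/3)))) + 2/(k*(sqrt(k^(-3) + 1/(256*k^4)) + 1/(16*k^2))^(1/3)))/2, True))) + 1


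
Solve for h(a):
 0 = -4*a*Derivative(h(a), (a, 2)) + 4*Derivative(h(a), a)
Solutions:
 h(a) = C1 + C2*a^2


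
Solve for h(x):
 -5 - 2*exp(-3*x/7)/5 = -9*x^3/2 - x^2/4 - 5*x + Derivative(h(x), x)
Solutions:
 h(x) = C1 + 9*x^4/8 + x^3/12 + 5*x^2/2 - 5*x + 14*exp(-3*x/7)/15


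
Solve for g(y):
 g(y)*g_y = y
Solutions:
 g(y) = -sqrt(C1 + y^2)
 g(y) = sqrt(C1 + y^2)


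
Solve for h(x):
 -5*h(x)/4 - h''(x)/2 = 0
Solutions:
 h(x) = C1*sin(sqrt(10)*x/2) + C2*cos(sqrt(10)*x/2)


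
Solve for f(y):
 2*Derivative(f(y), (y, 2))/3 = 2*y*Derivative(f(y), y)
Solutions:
 f(y) = C1 + C2*erfi(sqrt(6)*y/2)


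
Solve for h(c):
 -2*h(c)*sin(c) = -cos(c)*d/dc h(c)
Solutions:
 h(c) = C1/cos(c)^2


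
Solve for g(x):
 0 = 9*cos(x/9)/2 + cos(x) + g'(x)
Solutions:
 g(x) = C1 - 81*sin(x/9)/2 - sin(x)


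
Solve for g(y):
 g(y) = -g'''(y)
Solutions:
 g(y) = C3*exp(-y) + (C1*sin(sqrt(3)*y/2) + C2*cos(sqrt(3)*y/2))*exp(y/2)


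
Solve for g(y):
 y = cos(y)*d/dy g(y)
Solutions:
 g(y) = C1 + Integral(y/cos(y), y)


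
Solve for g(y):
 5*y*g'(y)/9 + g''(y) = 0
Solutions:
 g(y) = C1 + C2*erf(sqrt(10)*y/6)


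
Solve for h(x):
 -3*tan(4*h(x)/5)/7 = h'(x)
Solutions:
 h(x) = -5*asin(C1*exp(-12*x/35))/4 + 5*pi/4
 h(x) = 5*asin(C1*exp(-12*x/35))/4


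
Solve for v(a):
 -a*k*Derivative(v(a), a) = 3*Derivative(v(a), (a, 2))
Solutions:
 v(a) = Piecewise((-sqrt(6)*sqrt(pi)*C1*erf(sqrt(6)*a*sqrt(k)/6)/(2*sqrt(k)) - C2, (k > 0) | (k < 0)), (-C1*a - C2, True))


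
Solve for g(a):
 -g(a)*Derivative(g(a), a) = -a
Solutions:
 g(a) = -sqrt(C1 + a^2)
 g(a) = sqrt(C1 + a^2)


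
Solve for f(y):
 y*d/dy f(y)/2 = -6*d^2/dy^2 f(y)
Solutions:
 f(y) = C1 + C2*erf(sqrt(6)*y/12)


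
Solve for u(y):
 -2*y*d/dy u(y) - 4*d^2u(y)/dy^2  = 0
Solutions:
 u(y) = C1 + C2*erf(y/2)


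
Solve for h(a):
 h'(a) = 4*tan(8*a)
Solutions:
 h(a) = C1 - log(cos(8*a))/2


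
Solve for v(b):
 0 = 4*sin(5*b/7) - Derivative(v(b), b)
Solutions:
 v(b) = C1 - 28*cos(5*b/7)/5


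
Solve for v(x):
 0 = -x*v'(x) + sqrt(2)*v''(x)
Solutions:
 v(x) = C1 + C2*erfi(2^(1/4)*x/2)


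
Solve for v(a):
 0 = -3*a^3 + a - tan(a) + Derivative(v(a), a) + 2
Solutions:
 v(a) = C1 + 3*a^4/4 - a^2/2 - 2*a - log(cos(a))


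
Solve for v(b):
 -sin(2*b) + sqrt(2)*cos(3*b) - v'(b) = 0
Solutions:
 v(b) = C1 + sqrt(2)*sin(3*b)/3 + cos(2*b)/2


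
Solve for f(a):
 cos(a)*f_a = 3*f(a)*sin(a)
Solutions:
 f(a) = C1/cos(a)^3


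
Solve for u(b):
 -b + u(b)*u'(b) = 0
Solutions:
 u(b) = -sqrt(C1 + b^2)
 u(b) = sqrt(C1 + b^2)


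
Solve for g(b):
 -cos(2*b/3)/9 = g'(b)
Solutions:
 g(b) = C1 - sin(2*b/3)/6


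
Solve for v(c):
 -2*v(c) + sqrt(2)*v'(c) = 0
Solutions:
 v(c) = C1*exp(sqrt(2)*c)


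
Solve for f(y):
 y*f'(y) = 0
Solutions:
 f(y) = C1


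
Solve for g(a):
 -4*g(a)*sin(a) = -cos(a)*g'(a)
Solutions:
 g(a) = C1/cos(a)^4


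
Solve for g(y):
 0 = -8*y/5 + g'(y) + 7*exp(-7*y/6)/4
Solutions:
 g(y) = C1 + 4*y^2/5 + 3*exp(-7*y/6)/2


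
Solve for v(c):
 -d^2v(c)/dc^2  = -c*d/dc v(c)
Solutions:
 v(c) = C1 + C2*erfi(sqrt(2)*c/2)


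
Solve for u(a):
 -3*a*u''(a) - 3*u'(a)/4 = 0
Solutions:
 u(a) = C1 + C2*a^(3/4)


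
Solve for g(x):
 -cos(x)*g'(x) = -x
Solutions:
 g(x) = C1 + Integral(x/cos(x), x)


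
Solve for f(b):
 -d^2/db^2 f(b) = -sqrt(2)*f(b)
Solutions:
 f(b) = C1*exp(-2^(1/4)*b) + C2*exp(2^(1/4)*b)


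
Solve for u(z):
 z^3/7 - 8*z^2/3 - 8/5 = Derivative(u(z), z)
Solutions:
 u(z) = C1 + z^4/28 - 8*z^3/9 - 8*z/5


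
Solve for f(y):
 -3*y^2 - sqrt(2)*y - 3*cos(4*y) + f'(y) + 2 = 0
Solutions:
 f(y) = C1 + y^3 + sqrt(2)*y^2/2 - 2*y + 3*sin(4*y)/4


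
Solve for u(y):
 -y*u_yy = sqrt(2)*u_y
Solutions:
 u(y) = C1 + C2*y^(1 - sqrt(2))


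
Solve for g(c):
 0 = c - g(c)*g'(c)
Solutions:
 g(c) = -sqrt(C1 + c^2)
 g(c) = sqrt(C1 + c^2)


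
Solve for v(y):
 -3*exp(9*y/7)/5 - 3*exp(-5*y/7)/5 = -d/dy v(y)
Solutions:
 v(y) = C1 + 7*exp(9*y/7)/15 - 21*exp(-5*y/7)/25


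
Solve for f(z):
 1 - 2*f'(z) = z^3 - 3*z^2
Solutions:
 f(z) = C1 - z^4/8 + z^3/2 + z/2


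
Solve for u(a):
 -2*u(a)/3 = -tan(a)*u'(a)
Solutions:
 u(a) = C1*sin(a)^(2/3)


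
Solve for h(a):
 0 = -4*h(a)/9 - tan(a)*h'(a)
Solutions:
 h(a) = C1/sin(a)^(4/9)


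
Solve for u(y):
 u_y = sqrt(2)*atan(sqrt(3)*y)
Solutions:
 u(y) = C1 + sqrt(2)*(y*atan(sqrt(3)*y) - sqrt(3)*log(3*y^2 + 1)/6)


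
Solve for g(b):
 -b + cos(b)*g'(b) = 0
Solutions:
 g(b) = C1 + Integral(b/cos(b), b)


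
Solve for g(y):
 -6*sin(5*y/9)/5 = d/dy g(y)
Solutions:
 g(y) = C1 + 54*cos(5*y/9)/25


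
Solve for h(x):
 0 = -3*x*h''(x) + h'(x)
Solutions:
 h(x) = C1 + C2*x^(4/3)


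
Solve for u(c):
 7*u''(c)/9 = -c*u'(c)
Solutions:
 u(c) = C1 + C2*erf(3*sqrt(14)*c/14)


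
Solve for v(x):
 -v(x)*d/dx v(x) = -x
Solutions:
 v(x) = -sqrt(C1 + x^2)
 v(x) = sqrt(C1 + x^2)


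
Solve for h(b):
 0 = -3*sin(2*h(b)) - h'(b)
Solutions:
 h(b) = pi - acos((-C1 - exp(12*b))/(C1 - exp(12*b)))/2
 h(b) = acos((-C1 - exp(12*b))/(C1 - exp(12*b)))/2


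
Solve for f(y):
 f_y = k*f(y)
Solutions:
 f(y) = C1*exp(k*y)


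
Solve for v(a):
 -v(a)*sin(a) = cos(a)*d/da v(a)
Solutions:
 v(a) = C1*cos(a)


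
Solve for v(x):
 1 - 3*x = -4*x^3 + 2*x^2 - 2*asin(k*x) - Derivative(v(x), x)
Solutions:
 v(x) = C1 - x^4 + 2*x^3/3 + 3*x^2/2 - x - 2*Piecewise((x*asin(k*x) + sqrt(-k^2*x^2 + 1)/k, Ne(k, 0)), (0, True))


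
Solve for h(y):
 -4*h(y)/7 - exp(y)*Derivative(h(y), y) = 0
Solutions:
 h(y) = C1*exp(4*exp(-y)/7)


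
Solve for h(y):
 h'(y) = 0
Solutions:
 h(y) = C1


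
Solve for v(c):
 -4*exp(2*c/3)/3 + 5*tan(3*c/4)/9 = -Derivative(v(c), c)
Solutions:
 v(c) = C1 + 2*exp(2*c/3) + 20*log(cos(3*c/4))/27


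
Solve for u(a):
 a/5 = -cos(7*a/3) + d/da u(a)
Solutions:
 u(a) = C1 + a^2/10 + 3*sin(7*a/3)/7


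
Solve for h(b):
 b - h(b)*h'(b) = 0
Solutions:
 h(b) = -sqrt(C1 + b^2)
 h(b) = sqrt(C1 + b^2)


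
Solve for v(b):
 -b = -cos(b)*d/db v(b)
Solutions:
 v(b) = C1 + Integral(b/cos(b), b)


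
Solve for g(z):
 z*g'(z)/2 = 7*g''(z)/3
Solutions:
 g(z) = C1 + C2*erfi(sqrt(21)*z/14)


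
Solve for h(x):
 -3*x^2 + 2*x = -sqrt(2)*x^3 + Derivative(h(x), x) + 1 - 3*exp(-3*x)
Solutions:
 h(x) = C1 + sqrt(2)*x^4/4 - x^3 + x^2 - x - exp(-3*x)


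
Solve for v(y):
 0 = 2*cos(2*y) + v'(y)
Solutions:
 v(y) = C1 - sin(2*y)


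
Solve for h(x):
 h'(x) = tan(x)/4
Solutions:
 h(x) = C1 - log(cos(x))/4


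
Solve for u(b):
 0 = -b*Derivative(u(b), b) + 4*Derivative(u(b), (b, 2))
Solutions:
 u(b) = C1 + C2*erfi(sqrt(2)*b/4)


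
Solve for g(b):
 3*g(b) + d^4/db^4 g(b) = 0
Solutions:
 g(b) = (C1*sin(sqrt(2)*3^(1/4)*b/2) + C2*cos(sqrt(2)*3^(1/4)*b/2))*exp(-sqrt(2)*3^(1/4)*b/2) + (C3*sin(sqrt(2)*3^(1/4)*b/2) + C4*cos(sqrt(2)*3^(1/4)*b/2))*exp(sqrt(2)*3^(1/4)*b/2)


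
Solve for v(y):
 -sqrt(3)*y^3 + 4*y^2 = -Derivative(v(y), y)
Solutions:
 v(y) = C1 + sqrt(3)*y^4/4 - 4*y^3/3


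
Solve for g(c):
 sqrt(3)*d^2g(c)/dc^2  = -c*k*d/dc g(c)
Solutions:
 g(c) = Piecewise((-sqrt(2)*3^(1/4)*sqrt(pi)*C1*erf(sqrt(2)*3^(3/4)*c*sqrt(k)/6)/(2*sqrt(k)) - C2, (k > 0) | (k < 0)), (-C1*c - C2, True))


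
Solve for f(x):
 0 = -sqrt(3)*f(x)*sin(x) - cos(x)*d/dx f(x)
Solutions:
 f(x) = C1*cos(x)^(sqrt(3))


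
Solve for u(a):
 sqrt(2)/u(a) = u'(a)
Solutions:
 u(a) = -sqrt(C1 + 2*sqrt(2)*a)
 u(a) = sqrt(C1 + 2*sqrt(2)*a)


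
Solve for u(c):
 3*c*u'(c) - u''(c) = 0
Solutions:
 u(c) = C1 + C2*erfi(sqrt(6)*c/2)


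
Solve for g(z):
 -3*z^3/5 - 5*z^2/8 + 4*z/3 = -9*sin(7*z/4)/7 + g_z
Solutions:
 g(z) = C1 - 3*z^4/20 - 5*z^3/24 + 2*z^2/3 - 36*cos(7*z/4)/49


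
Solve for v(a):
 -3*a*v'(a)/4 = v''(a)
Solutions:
 v(a) = C1 + C2*erf(sqrt(6)*a/4)


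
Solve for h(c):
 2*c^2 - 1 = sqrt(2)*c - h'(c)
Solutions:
 h(c) = C1 - 2*c^3/3 + sqrt(2)*c^2/2 + c


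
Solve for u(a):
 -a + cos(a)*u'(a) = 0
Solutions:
 u(a) = C1 + Integral(a/cos(a), a)


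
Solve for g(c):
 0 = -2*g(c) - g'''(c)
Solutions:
 g(c) = C3*exp(-2^(1/3)*c) + (C1*sin(2^(1/3)*sqrt(3)*c/2) + C2*cos(2^(1/3)*sqrt(3)*c/2))*exp(2^(1/3)*c/2)


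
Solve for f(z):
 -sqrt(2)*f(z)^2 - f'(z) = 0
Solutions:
 f(z) = 1/(C1 + sqrt(2)*z)


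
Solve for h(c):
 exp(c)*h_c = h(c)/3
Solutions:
 h(c) = C1*exp(-exp(-c)/3)


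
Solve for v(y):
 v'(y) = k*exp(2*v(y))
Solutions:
 v(y) = log(-sqrt(-1/(C1 + k*y))) - log(2)/2
 v(y) = log(-1/(C1 + k*y))/2 - log(2)/2


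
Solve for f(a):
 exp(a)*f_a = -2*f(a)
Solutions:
 f(a) = C1*exp(2*exp(-a))


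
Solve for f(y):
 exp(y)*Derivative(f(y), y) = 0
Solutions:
 f(y) = C1


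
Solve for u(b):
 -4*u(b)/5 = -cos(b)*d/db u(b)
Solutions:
 u(b) = C1*(sin(b) + 1)^(2/5)/(sin(b) - 1)^(2/5)


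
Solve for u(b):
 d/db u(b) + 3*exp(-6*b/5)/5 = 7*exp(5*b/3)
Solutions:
 u(b) = C1 + 21*exp(5*b/3)/5 + exp(-6*b/5)/2


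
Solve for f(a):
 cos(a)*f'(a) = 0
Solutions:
 f(a) = C1


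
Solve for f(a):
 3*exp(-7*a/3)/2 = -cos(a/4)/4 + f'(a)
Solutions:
 f(a) = C1 + sin(a/4) - 9*exp(-7*a/3)/14


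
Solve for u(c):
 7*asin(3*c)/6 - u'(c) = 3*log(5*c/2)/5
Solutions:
 u(c) = C1 - 3*c*log(c)/5 + 7*c*asin(3*c)/6 - 3*c*log(5)/5 + 3*c*log(2)/5 + 3*c/5 + 7*sqrt(1 - 9*c^2)/18


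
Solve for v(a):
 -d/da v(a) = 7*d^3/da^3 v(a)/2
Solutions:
 v(a) = C1 + C2*sin(sqrt(14)*a/7) + C3*cos(sqrt(14)*a/7)


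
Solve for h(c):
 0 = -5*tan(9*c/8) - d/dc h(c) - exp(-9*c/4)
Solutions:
 h(c) = C1 - 20*log(tan(9*c/8)^2 + 1)/9 + 4*exp(-9*c/4)/9


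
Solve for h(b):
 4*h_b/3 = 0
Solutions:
 h(b) = C1


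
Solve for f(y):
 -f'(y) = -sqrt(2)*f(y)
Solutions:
 f(y) = C1*exp(sqrt(2)*y)


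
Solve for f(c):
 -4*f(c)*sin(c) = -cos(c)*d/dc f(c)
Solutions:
 f(c) = C1/cos(c)^4


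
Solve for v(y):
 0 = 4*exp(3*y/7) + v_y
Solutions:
 v(y) = C1 - 28*exp(3*y/7)/3


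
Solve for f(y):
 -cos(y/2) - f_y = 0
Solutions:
 f(y) = C1 - 2*sin(y/2)


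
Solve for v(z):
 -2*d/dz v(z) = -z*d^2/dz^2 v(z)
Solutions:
 v(z) = C1 + C2*z^3


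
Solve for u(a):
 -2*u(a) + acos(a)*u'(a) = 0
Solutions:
 u(a) = C1*exp(2*Integral(1/acos(a), a))


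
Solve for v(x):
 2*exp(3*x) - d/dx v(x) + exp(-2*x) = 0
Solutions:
 v(x) = C1 + 2*exp(3*x)/3 - exp(-2*x)/2


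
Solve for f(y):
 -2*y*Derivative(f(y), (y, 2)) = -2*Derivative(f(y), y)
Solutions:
 f(y) = C1 + C2*y^2


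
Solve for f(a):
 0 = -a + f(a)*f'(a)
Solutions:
 f(a) = -sqrt(C1 + a^2)
 f(a) = sqrt(C1 + a^2)


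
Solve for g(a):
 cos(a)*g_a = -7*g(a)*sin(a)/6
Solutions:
 g(a) = C1*cos(a)^(7/6)


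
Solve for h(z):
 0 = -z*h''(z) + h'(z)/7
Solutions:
 h(z) = C1 + C2*z^(8/7)


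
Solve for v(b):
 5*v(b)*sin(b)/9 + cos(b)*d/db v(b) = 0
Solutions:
 v(b) = C1*cos(b)^(5/9)


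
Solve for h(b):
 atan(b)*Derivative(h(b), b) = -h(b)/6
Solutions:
 h(b) = C1*exp(-Integral(1/atan(b), b)/6)


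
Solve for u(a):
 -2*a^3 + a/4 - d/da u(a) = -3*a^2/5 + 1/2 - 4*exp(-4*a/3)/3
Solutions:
 u(a) = C1 - a^4/2 + a^3/5 + a^2/8 - a/2 - 1/exp(a)^(4/3)


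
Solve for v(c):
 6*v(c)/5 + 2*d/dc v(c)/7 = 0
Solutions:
 v(c) = C1*exp(-21*c/5)


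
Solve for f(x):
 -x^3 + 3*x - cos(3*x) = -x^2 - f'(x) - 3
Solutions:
 f(x) = C1 + x^4/4 - x^3/3 - 3*x^2/2 - 3*x + sin(3*x)/3


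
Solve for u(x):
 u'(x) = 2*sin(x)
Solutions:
 u(x) = C1 - 2*cos(x)


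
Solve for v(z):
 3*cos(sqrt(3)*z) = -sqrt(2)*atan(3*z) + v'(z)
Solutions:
 v(z) = C1 + sqrt(2)*(z*atan(3*z) - log(9*z^2 + 1)/6) + sqrt(3)*sin(sqrt(3)*z)


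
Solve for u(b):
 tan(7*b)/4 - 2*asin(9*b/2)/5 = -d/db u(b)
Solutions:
 u(b) = C1 + 2*b*asin(9*b/2)/5 + 2*sqrt(4 - 81*b^2)/45 + log(cos(7*b))/28


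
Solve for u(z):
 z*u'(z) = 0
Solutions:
 u(z) = C1


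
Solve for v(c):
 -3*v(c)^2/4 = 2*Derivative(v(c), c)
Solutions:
 v(c) = 8/(C1 + 3*c)


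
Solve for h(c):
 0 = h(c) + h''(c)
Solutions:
 h(c) = C1*sin(c) + C2*cos(c)


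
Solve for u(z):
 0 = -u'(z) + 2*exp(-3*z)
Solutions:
 u(z) = C1 - 2*exp(-3*z)/3


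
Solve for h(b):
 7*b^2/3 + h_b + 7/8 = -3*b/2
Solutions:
 h(b) = C1 - 7*b^3/9 - 3*b^2/4 - 7*b/8


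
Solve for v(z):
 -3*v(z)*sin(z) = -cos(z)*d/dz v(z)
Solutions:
 v(z) = C1/cos(z)^3


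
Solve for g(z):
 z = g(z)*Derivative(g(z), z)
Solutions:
 g(z) = -sqrt(C1 + z^2)
 g(z) = sqrt(C1 + z^2)


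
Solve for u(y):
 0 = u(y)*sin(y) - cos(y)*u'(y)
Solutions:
 u(y) = C1/cos(y)


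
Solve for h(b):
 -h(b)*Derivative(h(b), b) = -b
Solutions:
 h(b) = -sqrt(C1 + b^2)
 h(b) = sqrt(C1 + b^2)


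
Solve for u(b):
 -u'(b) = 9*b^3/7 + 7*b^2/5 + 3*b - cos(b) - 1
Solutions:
 u(b) = C1 - 9*b^4/28 - 7*b^3/15 - 3*b^2/2 + b + sin(b)


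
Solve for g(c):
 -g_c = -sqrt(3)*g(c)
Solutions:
 g(c) = C1*exp(sqrt(3)*c)


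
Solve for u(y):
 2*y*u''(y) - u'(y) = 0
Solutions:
 u(y) = C1 + C2*y^(3/2)


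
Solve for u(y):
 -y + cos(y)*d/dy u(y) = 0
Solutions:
 u(y) = C1 + Integral(y/cos(y), y)


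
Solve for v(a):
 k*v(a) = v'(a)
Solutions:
 v(a) = C1*exp(a*k)


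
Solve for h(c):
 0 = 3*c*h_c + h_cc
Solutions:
 h(c) = C1 + C2*erf(sqrt(6)*c/2)


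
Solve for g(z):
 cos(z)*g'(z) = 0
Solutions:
 g(z) = C1


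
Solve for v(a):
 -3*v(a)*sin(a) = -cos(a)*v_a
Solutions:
 v(a) = C1/cos(a)^3


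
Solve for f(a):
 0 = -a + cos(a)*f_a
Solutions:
 f(a) = C1 + Integral(a/cos(a), a)


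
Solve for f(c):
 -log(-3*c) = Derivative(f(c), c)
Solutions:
 f(c) = C1 - c*log(-c) + c*(1 - log(3))


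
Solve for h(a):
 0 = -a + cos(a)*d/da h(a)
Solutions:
 h(a) = C1 + Integral(a/cos(a), a)


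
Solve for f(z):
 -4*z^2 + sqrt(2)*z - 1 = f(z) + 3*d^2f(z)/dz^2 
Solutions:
 f(z) = C1*sin(sqrt(3)*z/3) + C2*cos(sqrt(3)*z/3) - 4*z^2 + sqrt(2)*z + 23


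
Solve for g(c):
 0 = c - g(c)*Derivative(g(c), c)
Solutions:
 g(c) = -sqrt(C1 + c^2)
 g(c) = sqrt(C1 + c^2)


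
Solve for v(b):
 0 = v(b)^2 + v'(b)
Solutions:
 v(b) = 1/(C1 + b)


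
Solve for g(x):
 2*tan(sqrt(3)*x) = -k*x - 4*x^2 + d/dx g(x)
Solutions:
 g(x) = C1 + k*x^2/2 + 4*x^3/3 - 2*sqrt(3)*log(cos(sqrt(3)*x))/3


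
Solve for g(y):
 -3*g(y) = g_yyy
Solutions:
 g(y) = C3*exp(-3^(1/3)*y) + (C1*sin(3^(5/6)*y/2) + C2*cos(3^(5/6)*y/2))*exp(3^(1/3)*y/2)


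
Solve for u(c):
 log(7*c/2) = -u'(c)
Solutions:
 u(c) = C1 - c*log(c) + c*log(2/7) + c


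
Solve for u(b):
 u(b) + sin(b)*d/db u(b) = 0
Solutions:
 u(b) = C1*sqrt(cos(b) + 1)/sqrt(cos(b) - 1)


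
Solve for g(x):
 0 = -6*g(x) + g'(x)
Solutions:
 g(x) = C1*exp(6*x)


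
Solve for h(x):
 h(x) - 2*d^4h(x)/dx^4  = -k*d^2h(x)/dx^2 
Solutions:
 h(x) = C1*exp(-x*sqrt(k - sqrt(k^2 + 8))/2) + C2*exp(x*sqrt(k - sqrt(k^2 + 8))/2) + C3*exp(-x*sqrt(k + sqrt(k^2 + 8))/2) + C4*exp(x*sqrt(k + sqrt(k^2 + 8))/2)


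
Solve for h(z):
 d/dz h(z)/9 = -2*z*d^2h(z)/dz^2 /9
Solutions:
 h(z) = C1 + C2*sqrt(z)


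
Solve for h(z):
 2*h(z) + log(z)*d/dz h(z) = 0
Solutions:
 h(z) = C1*exp(-2*li(z))


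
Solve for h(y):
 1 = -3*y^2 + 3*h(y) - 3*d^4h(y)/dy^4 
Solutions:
 h(y) = C1*exp(-y) + C2*exp(y) + C3*sin(y) + C4*cos(y) + y^2 + 1/3


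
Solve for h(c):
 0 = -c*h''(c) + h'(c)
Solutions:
 h(c) = C1 + C2*c^2


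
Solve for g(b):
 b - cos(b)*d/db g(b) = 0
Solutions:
 g(b) = C1 + Integral(b/cos(b), b)


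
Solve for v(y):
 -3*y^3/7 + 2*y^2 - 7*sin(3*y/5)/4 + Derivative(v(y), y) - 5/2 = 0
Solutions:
 v(y) = C1 + 3*y^4/28 - 2*y^3/3 + 5*y/2 - 35*cos(3*y/5)/12


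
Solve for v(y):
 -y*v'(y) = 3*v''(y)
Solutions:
 v(y) = C1 + C2*erf(sqrt(6)*y/6)


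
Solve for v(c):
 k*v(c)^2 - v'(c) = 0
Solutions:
 v(c) = -1/(C1 + c*k)


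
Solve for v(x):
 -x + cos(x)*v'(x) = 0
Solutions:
 v(x) = C1 + Integral(x/cos(x), x)


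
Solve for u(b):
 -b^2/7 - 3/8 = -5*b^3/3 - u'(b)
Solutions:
 u(b) = C1 - 5*b^4/12 + b^3/21 + 3*b/8


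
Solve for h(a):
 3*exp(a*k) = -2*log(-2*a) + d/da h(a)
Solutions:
 h(a) = C1 + 2*a*log(-a) + 2*a*(-1 + log(2)) + Piecewise((3*exp(a*k)/k, Ne(k, 0)), (3*a, True))


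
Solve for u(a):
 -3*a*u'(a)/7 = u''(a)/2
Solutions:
 u(a) = C1 + C2*erf(sqrt(21)*a/7)


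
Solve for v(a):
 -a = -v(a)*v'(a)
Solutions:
 v(a) = -sqrt(C1 + a^2)
 v(a) = sqrt(C1 + a^2)


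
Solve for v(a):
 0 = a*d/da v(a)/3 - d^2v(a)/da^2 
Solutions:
 v(a) = C1 + C2*erfi(sqrt(6)*a/6)


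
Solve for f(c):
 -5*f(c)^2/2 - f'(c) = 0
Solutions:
 f(c) = 2/(C1 + 5*c)


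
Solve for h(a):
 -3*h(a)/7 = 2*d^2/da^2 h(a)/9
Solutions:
 h(a) = C1*sin(3*sqrt(42)*a/14) + C2*cos(3*sqrt(42)*a/14)


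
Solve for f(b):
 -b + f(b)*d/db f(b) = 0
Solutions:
 f(b) = -sqrt(C1 + b^2)
 f(b) = sqrt(C1 + b^2)


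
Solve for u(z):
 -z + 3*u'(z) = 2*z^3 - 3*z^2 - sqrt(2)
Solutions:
 u(z) = C1 + z^4/6 - z^3/3 + z^2/6 - sqrt(2)*z/3


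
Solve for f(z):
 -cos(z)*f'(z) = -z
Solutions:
 f(z) = C1 + Integral(z/cos(z), z)


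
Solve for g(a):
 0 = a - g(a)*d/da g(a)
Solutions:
 g(a) = -sqrt(C1 + a^2)
 g(a) = sqrt(C1 + a^2)


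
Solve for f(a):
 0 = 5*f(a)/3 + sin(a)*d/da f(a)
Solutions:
 f(a) = C1*(cos(a) + 1)^(5/6)/(cos(a) - 1)^(5/6)


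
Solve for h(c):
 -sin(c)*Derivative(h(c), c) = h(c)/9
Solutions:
 h(c) = C1*(cos(c) + 1)^(1/18)/(cos(c) - 1)^(1/18)


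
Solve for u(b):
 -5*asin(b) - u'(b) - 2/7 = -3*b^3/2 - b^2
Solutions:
 u(b) = C1 + 3*b^4/8 + b^3/3 - 5*b*asin(b) - 2*b/7 - 5*sqrt(1 - b^2)


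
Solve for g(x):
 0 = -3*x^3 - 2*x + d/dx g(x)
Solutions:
 g(x) = C1 + 3*x^4/4 + x^2


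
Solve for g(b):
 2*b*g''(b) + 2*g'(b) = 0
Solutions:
 g(b) = C1 + C2*log(b)


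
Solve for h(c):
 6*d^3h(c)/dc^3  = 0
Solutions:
 h(c) = C1 + C2*c + C3*c^2


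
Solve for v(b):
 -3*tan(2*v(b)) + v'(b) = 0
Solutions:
 v(b) = -asin(C1*exp(6*b))/2 + pi/2
 v(b) = asin(C1*exp(6*b))/2


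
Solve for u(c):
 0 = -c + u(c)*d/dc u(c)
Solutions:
 u(c) = -sqrt(C1 + c^2)
 u(c) = sqrt(C1 + c^2)


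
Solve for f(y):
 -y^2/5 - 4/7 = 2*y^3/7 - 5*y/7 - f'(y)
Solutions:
 f(y) = C1 + y^4/14 + y^3/15 - 5*y^2/14 + 4*y/7


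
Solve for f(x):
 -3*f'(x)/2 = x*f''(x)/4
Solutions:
 f(x) = C1 + C2/x^5


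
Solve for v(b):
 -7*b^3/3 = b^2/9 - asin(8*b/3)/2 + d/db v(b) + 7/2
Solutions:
 v(b) = C1 - 7*b^4/12 - b^3/27 + b*asin(8*b/3)/2 - 7*b/2 + sqrt(9 - 64*b^2)/16


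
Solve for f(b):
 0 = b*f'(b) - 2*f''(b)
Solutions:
 f(b) = C1 + C2*erfi(b/2)


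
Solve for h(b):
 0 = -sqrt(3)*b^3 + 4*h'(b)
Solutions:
 h(b) = C1 + sqrt(3)*b^4/16


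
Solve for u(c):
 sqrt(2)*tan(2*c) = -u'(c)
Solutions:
 u(c) = C1 + sqrt(2)*log(cos(2*c))/2


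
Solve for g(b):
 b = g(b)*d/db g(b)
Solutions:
 g(b) = -sqrt(C1 + b^2)
 g(b) = sqrt(C1 + b^2)


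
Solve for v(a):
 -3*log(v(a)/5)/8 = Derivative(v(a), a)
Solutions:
 -8*Integral(1/(-log(_y) + log(5)), (_y, v(a)))/3 = C1 - a


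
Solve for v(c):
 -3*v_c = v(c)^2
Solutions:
 v(c) = 3/(C1 + c)


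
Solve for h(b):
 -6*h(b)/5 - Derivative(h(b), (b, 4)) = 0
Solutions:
 h(b) = (C1*sin(10^(3/4)*3^(1/4)*b/10) + C2*cos(10^(3/4)*3^(1/4)*b/10))*exp(-10^(3/4)*3^(1/4)*b/10) + (C3*sin(10^(3/4)*3^(1/4)*b/10) + C4*cos(10^(3/4)*3^(1/4)*b/10))*exp(10^(3/4)*3^(1/4)*b/10)


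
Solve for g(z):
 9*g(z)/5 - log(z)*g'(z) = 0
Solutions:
 g(z) = C1*exp(9*li(z)/5)


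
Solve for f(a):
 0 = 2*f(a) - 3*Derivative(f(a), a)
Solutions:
 f(a) = C1*exp(2*a/3)


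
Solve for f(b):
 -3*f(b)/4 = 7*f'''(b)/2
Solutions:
 f(b) = C3*exp(-14^(2/3)*3^(1/3)*b/14) + (C1*sin(14^(2/3)*3^(5/6)*b/28) + C2*cos(14^(2/3)*3^(5/6)*b/28))*exp(14^(2/3)*3^(1/3)*b/28)


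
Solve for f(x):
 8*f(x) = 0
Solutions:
 f(x) = 0


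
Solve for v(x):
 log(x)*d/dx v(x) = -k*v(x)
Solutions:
 v(x) = C1*exp(-k*li(x))


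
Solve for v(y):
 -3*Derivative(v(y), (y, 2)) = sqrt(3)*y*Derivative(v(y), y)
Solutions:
 v(y) = C1 + C2*erf(sqrt(2)*3^(3/4)*y/6)


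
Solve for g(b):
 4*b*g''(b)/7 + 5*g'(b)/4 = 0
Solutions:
 g(b) = C1 + C2/b^(19/16)


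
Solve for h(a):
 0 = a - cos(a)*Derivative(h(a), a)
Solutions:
 h(a) = C1 + Integral(a/cos(a), a)


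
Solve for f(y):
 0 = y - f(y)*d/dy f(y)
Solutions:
 f(y) = -sqrt(C1 + y^2)
 f(y) = sqrt(C1 + y^2)


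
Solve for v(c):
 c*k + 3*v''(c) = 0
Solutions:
 v(c) = C1 + C2*c - c^3*k/18


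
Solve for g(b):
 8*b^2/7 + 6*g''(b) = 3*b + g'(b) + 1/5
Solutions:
 g(b) = C1 + C2*exp(b/6) + 8*b^3/21 + 75*b^2/14 + 2243*b/35


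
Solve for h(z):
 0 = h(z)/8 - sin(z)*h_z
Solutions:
 h(z) = C1*(cos(z) - 1)^(1/16)/(cos(z) + 1)^(1/16)


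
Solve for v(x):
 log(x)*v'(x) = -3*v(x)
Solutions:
 v(x) = C1*exp(-3*li(x))


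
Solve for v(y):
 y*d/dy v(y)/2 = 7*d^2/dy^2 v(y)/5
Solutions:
 v(y) = C1 + C2*erfi(sqrt(35)*y/14)


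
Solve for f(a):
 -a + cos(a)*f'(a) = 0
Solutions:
 f(a) = C1 + Integral(a/cos(a), a)


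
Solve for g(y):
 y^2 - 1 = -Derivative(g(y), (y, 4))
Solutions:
 g(y) = C1 + C2*y + C3*y^2 + C4*y^3 - y^6/360 + y^4/24


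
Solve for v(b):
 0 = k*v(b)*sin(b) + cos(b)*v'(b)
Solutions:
 v(b) = C1*exp(k*log(cos(b)))


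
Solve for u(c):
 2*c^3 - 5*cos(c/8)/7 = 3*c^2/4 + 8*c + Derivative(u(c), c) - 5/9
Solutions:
 u(c) = C1 + c^4/2 - c^3/4 - 4*c^2 + 5*c/9 - 40*sin(c/8)/7


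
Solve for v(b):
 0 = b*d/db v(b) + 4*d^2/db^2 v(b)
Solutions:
 v(b) = C1 + C2*erf(sqrt(2)*b/4)


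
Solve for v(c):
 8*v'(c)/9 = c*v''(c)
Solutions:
 v(c) = C1 + C2*c^(17/9)


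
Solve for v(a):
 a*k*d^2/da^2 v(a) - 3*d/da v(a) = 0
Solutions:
 v(a) = C1 + a^(((re(k) + 3)*re(k) + im(k)^2)/(re(k)^2 + im(k)^2))*(C2*sin(3*log(a)*Abs(im(k))/(re(k)^2 + im(k)^2)) + C3*cos(3*log(a)*im(k)/(re(k)^2 + im(k)^2)))


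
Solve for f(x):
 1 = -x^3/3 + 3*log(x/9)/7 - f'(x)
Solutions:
 f(x) = C1 - x^4/12 + 3*x*log(x)/7 - 10*x/7 - 6*x*log(3)/7


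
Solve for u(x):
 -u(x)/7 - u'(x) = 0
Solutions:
 u(x) = C1*exp(-x/7)


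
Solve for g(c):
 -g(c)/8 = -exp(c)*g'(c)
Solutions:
 g(c) = C1*exp(-exp(-c)/8)


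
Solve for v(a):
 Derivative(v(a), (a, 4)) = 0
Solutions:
 v(a) = C1 + C2*a + C3*a^2 + C4*a^3


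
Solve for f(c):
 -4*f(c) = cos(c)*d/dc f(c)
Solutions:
 f(c) = C1*(sin(c)^2 - 2*sin(c) + 1)/(sin(c)^2 + 2*sin(c) + 1)


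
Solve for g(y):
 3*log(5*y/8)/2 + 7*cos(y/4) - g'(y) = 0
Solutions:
 g(y) = C1 + 3*y*log(y)/2 - 5*y*log(2) - 3*y/2 + y*log(10)/2 + y*log(5) + 28*sin(y/4)


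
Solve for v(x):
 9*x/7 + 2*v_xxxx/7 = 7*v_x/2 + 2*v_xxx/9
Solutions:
 v(x) = C1 + C2*exp(x*(-7^(2/3)*(81*sqrt(59385) + 19739)^(1/3) - 28*7^(1/3)/(81*sqrt(59385) + 19739)^(1/3) + 28)/108)*sin(sqrt(3)*7^(1/3)*x*(-7^(1/3)*(81*sqrt(59385) + 19739)^(1/3) + 28/(81*sqrt(59385) + 19739)^(1/3))/108) + C3*exp(x*(-7^(2/3)*(81*sqrt(59385) + 19739)^(1/3) - 28*7^(1/3)/(81*sqrt(59385) + 19739)^(1/3) + 28)/108)*cos(sqrt(3)*7^(1/3)*x*(-7^(1/3)*(81*sqrt(59385) + 19739)^(1/3) + 28/(81*sqrt(59385) + 19739)^(1/3))/108) + C4*exp(x*(28*7^(1/3)/(81*sqrt(59385) + 19739)^(1/3) + 14 + 7^(2/3)*(81*sqrt(59385) + 19739)^(1/3))/54) + 9*x^2/49


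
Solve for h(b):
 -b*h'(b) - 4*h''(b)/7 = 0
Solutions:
 h(b) = C1 + C2*erf(sqrt(14)*b/4)


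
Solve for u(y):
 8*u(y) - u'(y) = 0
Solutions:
 u(y) = C1*exp(8*y)


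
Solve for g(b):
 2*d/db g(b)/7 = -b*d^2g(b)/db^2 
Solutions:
 g(b) = C1 + C2*b^(5/7)


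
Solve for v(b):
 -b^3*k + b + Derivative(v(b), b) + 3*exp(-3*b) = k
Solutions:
 v(b) = C1 + b^4*k/4 - b^2/2 + b*k + exp(-3*b)


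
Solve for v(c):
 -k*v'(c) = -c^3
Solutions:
 v(c) = C1 + c^4/(4*k)


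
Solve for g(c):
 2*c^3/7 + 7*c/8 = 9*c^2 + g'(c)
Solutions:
 g(c) = C1 + c^4/14 - 3*c^3 + 7*c^2/16


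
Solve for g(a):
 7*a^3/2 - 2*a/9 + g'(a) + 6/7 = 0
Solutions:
 g(a) = C1 - 7*a^4/8 + a^2/9 - 6*a/7


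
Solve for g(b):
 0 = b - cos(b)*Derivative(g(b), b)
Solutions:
 g(b) = C1 + Integral(b/cos(b), b)


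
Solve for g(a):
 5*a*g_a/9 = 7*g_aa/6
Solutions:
 g(a) = C1 + C2*erfi(sqrt(105)*a/21)


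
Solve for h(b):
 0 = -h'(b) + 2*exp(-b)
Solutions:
 h(b) = C1 - 2*exp(-b)


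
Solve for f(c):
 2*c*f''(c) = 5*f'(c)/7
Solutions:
 f(c) = C1 + C2*c^(19/14)


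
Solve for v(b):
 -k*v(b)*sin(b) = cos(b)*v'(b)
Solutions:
 v(b) = C1*exp(k*log(cos(b)))


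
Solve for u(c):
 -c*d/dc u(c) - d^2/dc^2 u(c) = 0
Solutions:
 u(c) = C1 + C2*erf(sqrt(2)*c/2)


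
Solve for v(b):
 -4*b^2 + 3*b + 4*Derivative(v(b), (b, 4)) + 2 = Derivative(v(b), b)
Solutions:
 v(b) = C1 + C4*exp(2^(1/3)*b/2) - 4*b^3/3 + 3*b^2/2 + 2*b + (C2*sin(2^(1/3)*sqrt(3)*b/4) + C3*cos(2^(1/3)*sqrt(3)*b/4))*exp(-2^(1/3)*b/4)


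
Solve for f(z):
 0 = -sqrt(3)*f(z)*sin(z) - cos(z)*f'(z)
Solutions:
 f(z) = C1*cos(z)^(sqrt(3))


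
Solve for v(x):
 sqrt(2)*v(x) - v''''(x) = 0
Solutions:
 v(x) = C1*exp(-2^(1/8)*x) + C2*exp(2^(1/8)*x) + C3*sin(2^(1/8)*x) + C4*cos(2^(1/8)*x)


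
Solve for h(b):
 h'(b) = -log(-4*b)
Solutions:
 h(b) = C1 - b*log(-b) + b*(1 - 2*log(2))


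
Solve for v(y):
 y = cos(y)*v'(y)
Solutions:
 v(y) = C1 + Integral(y/cos(y), y)


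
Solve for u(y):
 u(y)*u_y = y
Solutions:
 u(y) = -sqrt(C1 + y^2)
 u(y) = sqrt(C1 + y^2)


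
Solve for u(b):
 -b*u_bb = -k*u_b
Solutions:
 u(b) = C1 + b^(re(k) + 1)*(C2*sin(log(b)*Abs(im(k))) + C3*cos(log(b)*im(k)))


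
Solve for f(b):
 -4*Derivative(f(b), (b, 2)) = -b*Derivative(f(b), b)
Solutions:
 f(b) = C1 + C2*erfi(sqrt(2)*b/4)


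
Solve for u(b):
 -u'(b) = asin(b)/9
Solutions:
 u(b) = C1 - b*asin(b)/9 - sqrt(1 - b^2)/9


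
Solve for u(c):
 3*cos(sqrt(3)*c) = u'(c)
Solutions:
 u(c) = C1 + sqrt(3)*sin(sqrt(3)*c)


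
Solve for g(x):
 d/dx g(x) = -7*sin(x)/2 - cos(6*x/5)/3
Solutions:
 g(x) = C1 - 5*sin(6*x/5)/18 + 7*cos(x)/2


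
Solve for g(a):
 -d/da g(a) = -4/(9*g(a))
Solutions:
 g(a) = -sqrt(C1 + 8*a)/3
 g(a) = sqrt(C1 + 8*a)/3
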